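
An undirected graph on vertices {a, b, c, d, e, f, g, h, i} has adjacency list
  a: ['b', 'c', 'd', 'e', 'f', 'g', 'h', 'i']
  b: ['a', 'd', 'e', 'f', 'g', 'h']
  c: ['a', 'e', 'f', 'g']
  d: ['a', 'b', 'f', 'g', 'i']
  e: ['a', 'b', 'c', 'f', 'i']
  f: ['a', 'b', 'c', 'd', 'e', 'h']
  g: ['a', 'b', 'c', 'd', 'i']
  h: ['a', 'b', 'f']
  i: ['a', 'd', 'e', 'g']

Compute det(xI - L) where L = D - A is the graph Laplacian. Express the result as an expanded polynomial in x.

x^9 - 46x^8 + 909x^7 - 10070x^6 + 68340x^5 - 290650x^4 + 755681x^3 - 1096778x^2 + 679365x

With the vertex order [a, b, c, d, e, f, g, h, i], the degrees are [8, 6, 4, 5, 5, 6, 5, 3, 4], giving D = diag(8, 6, 4, 5, 5, 6, 5, 3, 4) and L = D - A. L has integer entries, so p(x) = det(xI - L) has integer coefficients. Expanding the determinant yields x^9 - 46x^8 + 909x^7 - 10070x^6 + 68340x^5 - 290650x^4 + 755681x^3 - 1096778x^2 + 679365x. The coefficient of x^8 equals -trace(L) = -46, matching the sum of degrees. By the matrix-tree theorem the graph has (1/9) * product of the nonzero eigenvalues = 75485 spanning trees.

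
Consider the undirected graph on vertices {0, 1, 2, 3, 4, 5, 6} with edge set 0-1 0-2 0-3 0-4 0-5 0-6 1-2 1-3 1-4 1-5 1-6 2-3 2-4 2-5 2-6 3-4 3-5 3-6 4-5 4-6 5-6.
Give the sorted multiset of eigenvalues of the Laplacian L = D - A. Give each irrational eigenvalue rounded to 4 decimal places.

Reading degrees in the order [0, 1, 2, 3, 4, 5, 6] gives [6, 6, 6, 6, 6, 6, 6]; set D = diag(6, 6, 6, 6, 6, 6, 6) and form L = D - A. L is symmetric positive semidefinite, so every eigenvalue is real and nonnegative. The single zero eigenvalue shows the graph is connected. There is one zero in the spectrum, matching the 1 component.

[0, 7, 7, 7, 7, 7, 7]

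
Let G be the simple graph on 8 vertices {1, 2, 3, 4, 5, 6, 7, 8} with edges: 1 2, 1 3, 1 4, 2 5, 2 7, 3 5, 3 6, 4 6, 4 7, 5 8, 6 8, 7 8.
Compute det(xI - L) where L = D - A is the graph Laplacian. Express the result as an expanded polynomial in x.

x^8 - 24x^7 + 240x^6 - 1296x^5 + 4080x^4 - 7488x^3 + 7424x^2 - 3072x

With the vertex order [1, 2, 3, 4, 5, 6, 7, 8], the degrees are [3, 3, 3, 3, 3, 3, 3, 3], giving D = diag(3, 3, 3, 3, 3, 3, 3, 3) and L = D - A. L has integer entries, so p(x) = det(xI - L) has integer coefficients. Expanding the determinant yields x^8 - 24x^7 + 240x^6 - 1296x^5 + 4080x^4 - 7488x^3 + 7424x^2 - 3072x. Since p(0) = det(-L) = 0, x divides p(x). The eigenvalues sum to 24, which equals trace(L) = 2|E|.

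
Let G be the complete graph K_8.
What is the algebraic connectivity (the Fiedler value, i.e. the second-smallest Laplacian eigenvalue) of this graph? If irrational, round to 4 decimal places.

8

The graph has 8 vertices and degree multiset [7, 7, 7, 7, 7, 7, 7, 7]; D is the diagonal matrix of degrees and L = D - A. Computing the eigenvalues of L and sorting gives [0, 8, 8, 8, 8, 8, 8, 8]. The Fiedler value lambda_2 = 8 is strictly positive, so the graph is connected. By the matrix-tree theorem the graph has (1/8) * product of the nonzero eigenvalues = 262144 spanning trees.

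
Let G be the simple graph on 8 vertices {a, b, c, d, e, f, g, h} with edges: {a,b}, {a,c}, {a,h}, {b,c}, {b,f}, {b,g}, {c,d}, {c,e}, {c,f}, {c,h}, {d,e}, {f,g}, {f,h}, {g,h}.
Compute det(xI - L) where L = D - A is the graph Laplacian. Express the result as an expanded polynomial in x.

Each diagonal entry of L is the vertex degree and each off-diagonal entry is -1 where an edge is present, 0 otherwise; in the order [a, b, c, d, e, f, g, h] the diagonal is [3, 4, 6, 2, 2, 4, 3, 4]. L has integer entries, so p(x) = det(xI - L) has integer coefficients. Expanding the determinant yields x^8 - 28x^7 + 323x^6 - 1982x^5 + 6944x^4 - 13746x^3 + 13960x^2 - 5376x. Since p(0) = det(-L) = 0, x divides p(x).

x^8 - 28x^7 + 323x^6 - 1982x^5 + 6944x^4 - 13746x^3 + 13960x^2 - 5376x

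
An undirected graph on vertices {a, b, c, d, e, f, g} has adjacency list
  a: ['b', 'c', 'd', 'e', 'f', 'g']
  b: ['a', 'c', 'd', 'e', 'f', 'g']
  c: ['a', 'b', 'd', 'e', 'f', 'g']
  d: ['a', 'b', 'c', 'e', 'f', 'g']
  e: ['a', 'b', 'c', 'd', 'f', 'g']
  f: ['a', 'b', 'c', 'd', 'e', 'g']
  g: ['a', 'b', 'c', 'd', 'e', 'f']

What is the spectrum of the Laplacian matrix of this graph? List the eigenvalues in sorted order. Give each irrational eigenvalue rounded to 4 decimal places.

[0, 7, 7, 7, 7, 7, 7]

Reading degrees in the order [a, b, c, d, e, f, g] gives [6, 6, 6, 6, 6, 6, 6]; set D = diag(6, 6, 6, 6, 6, 6, 6) and form L = D - A. Since every row of L sums to 0, the all-ones vector is in the kernel and 0 is an eigenvalue.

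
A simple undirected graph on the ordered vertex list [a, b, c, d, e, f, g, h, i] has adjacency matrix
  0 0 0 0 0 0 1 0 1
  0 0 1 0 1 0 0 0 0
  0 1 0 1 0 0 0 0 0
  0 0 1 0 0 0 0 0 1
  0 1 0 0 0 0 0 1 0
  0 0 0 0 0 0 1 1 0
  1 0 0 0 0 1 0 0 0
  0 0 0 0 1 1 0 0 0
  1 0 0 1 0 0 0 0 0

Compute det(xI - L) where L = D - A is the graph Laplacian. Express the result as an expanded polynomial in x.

x^9 - 18x^8 + 135x^7 - 546x^6 + 1287x^5 - 1782x^4 + 1386x^3 - 540x^2 + 81x

Each diagonal entry of L is the vertex degree and each off-diagonal entry is -1 where an edge is present, 0 otherwise; in the order [a, b, c, d, e, f, g, h, i] the diagonal is [2, 2, 2, 2, 2, 2, 2, 2, 2]. L has integer entries, so p(x) = det(xI - L) has integer coefficients. Expanding the determinant yields x^9 - 18x^8 + 135x^7 - 546x^6 + 1287x^5 - 1782x^4 + 1386x^3 - 540x^2 + 81x. The coefficient of x^8 equals -trace(L) = -18, matching the sum of degrees. The largest eigenvalue, 3.8794, is at most the vertex count 9.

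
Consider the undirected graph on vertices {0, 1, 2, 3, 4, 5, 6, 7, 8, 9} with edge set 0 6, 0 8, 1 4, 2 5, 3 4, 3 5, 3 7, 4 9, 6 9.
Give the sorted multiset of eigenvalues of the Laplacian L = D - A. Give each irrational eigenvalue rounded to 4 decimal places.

[0, 0.1398, 0.4249, 0.6932, 1, 2, 2.2574, 3.1456, 3.6414, 4.6978]

Each diagonal entry of L is the vertex degree and each off-diagonal entry is -1 where an edge is present, 0 otherwise; in the order [0, 1, 2, 3, 4, 5, 6, 7, 8, 9] the diagonal is [2, 1, 1, 3, 3, 2, 2, 1, 1, 2]. Diagonalising L (or applying a numerical eigensolver to the 10x10 matrix) gives the spectrum above. The single zero eigenvalue shows the graph is connected. By the matrix-tree theorem the graph has (1/10) * product of the nonzero eigenvalues = 1 spanning tree.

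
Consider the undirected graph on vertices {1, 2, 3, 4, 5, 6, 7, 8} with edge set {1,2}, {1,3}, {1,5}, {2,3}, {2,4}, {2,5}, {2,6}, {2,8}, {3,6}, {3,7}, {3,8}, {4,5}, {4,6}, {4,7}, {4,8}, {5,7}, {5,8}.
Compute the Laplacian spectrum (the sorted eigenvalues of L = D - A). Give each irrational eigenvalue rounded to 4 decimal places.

[0, 2.6972, 2.7170, 3.5134, 4.7061, 6.3028, 6.6886, 7.3749]

Reading degrees in the order [1, 2, 3, 4, 5, 6, 7, 8] gives [3, 6, 5, 5, 5, 3, 3, 4]; set D = diag(3, 6, 5, 5, 5, 3, 3, 4) and form L = D - A. The multiplicity of 0 as a Laplacian eigenvalue equals the number of connected components. The single zero eigenvalue shows the graph is connected.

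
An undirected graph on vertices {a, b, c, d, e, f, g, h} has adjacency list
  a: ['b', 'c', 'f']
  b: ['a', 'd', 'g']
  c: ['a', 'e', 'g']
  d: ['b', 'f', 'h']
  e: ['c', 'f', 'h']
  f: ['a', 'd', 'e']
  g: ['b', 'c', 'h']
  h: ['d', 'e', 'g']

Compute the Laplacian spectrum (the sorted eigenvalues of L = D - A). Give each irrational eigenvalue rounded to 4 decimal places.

With the vertex order [a, b, c, d, e, f, g, h], the degrees are [3, 3, 3, 3, 3, 3, 3, 3], giving D = diag(3, 3, 3, 3, 3, 3, 3, 3) and L = D - A. Diagonalising L (or applying a numerical eigensolver to the 8x8 matrix) gives the spectrum above. The eigenvalues sum to 24, which equals trace(L) = 2|E|.

[0, 2, 2, 2, 4, 4, 4, 6]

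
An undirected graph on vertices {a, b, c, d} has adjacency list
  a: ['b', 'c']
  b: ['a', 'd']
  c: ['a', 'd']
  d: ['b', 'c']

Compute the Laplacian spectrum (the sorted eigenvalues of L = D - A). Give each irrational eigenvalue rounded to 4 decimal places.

With the vertex order [a, b, c, d], the degrees are [2, 2, 2, 2], giving D = diag(2, 2, 2, 2) and L = D - A. L is symmetric positive semidefinite, so every eigenvalue is real and nonnegative. There is one zero in the spectrum, matching the 1 component. By the matrix-tree theorem the graph has (1/4) * product of the nonzero eigenvalues = 4 spanning trees.

[0, 2, 2, 4]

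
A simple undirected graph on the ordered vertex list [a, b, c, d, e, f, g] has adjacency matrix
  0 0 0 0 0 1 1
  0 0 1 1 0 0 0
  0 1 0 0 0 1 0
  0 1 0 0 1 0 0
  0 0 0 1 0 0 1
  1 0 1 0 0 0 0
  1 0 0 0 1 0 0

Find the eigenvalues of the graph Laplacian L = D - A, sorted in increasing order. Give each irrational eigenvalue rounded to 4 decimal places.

[0, 0.7530, 0.7530, 2.4450, 2.4450, 3.8019, 3.8019]

Reading degrees in the order [a, b, c, d, e, f, g] gives [2, 2, 2, 2, 2, 2, 2]; set D = diag(2, 2, 2, 2, 2, 2, 2) and form L = D - A. Since every row of L sums to 0, the all-ones vector is in the kernel and 0 is an eigenvalue. The single zero eigenvalue shows the graph is connected. By the matrix-tree theorem the graph has (1/7) * product of the nonzero eigenvalues = 7 spanning trees.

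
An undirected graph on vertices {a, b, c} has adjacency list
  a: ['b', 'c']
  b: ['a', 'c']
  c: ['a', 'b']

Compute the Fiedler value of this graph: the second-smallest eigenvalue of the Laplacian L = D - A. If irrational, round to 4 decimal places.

Each diagonal entry of L is the vertex degree and each off-diagonal entry is -1 where an edge is present, 0 otherwise; in the order [a, b, c] the diagonal is [2, 2, 2]. Computing the eigenvalues of L and sorting gives [0, 3, 3]. The Fiedler value lambda_2 = 3 is strictly positive, so the graph is connected. The eigenvalues sum to 6, which equals trace(L) = 2|E|. The largest eigenvalue, 3, is at most the vertex count 3.

3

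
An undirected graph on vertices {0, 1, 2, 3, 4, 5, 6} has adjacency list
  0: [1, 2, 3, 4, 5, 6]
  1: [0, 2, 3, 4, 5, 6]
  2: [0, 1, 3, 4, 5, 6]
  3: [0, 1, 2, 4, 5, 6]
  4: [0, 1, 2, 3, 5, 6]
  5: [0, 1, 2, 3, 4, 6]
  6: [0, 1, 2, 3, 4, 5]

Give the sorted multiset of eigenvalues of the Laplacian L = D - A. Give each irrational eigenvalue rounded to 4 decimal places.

Reading degrees in the order [0, 1, 2, 3, 4, 5, 6] gives [6, 6, 6, 6, 6, 6, 6]; set D = diag(6, 6, 6, 6, 6, 6, 6) and form L = D - A. Diagonalising L (or applying a numerical eigensolver to the 7x7 matrix) gives the spectrum above. The single zero eigenvalue shows the graph is connected. There is one zero in the spectrum, matching the 1 component. The eigenvalues sum to 42, which equals trace(L) = 2|E|.

[0, 7, 7, 7, 7, 7, 7]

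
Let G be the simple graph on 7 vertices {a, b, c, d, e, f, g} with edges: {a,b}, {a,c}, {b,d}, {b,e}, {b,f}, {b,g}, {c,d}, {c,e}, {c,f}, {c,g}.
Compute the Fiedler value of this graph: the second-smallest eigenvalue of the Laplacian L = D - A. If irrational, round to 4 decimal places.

Each diagonal entry of L is the vertex degree and each off-diagonal entry is -1 where an edge is present, 0 otherwise; in the order [a, b, c, d, e, f, g] the diagonal is [2, 5, 5, 2, 2, 2, 2]. The smallest Laplacian eigenvalue is always 0. The next one, lambda_2 = 2, measures how hard the graph is to disconnect: larger values mean better connectivity. The eigenvalues sum to 20, which equals trace(L) = 2|E|.

2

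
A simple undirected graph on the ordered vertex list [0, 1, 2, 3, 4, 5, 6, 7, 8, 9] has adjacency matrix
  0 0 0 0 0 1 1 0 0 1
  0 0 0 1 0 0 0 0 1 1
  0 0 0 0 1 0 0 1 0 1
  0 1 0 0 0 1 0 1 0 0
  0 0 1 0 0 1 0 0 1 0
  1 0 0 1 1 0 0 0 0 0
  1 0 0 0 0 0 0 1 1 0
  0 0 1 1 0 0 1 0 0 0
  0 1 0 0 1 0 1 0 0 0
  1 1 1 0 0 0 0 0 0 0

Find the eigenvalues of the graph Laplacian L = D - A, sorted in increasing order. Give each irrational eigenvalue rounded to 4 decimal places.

[0, 2, 2, 2, 2, 2, 5, 5, 5, 5]

With the vertex order [0, 1, 2, 3, 4, 5, 6, 7, 8, 9], the degrees are [3, 3, 3, 3, 3, 3, 3, 3, 3, 3], giving D = diag(3, 3, 3, 3, 3, 3, 3, 3, 3, 3) and L = D - A. The multiplicity of 0 as a Laplacian eigenvalue equals the number of connected components. The eigenvalues sum to 30, which equals trace(L) = 2|E|. The largest eigenvalue, 5, is at most the vertex count 10.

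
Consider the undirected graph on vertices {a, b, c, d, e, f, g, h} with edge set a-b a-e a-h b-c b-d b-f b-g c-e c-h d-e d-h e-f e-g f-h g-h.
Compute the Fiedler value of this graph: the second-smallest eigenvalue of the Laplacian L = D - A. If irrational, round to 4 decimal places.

3

Reading degrees in the order [a, b, c, d, e, f, g, h] gives [3, 5, 3, 3, 5, 3, 3, 5]; set D = diag(3, 5, 3, 3, 5, 3, 3, 5) and form L = D - A. The sorted Laplacian eigenvalues are [0, 3, 3, 3, 3, 5, 5, 8]; the algebraic connectivity is the second entry, 3. By the matrix-tree theorem the graph has (1/8) * product of the nonzero eigenvalues = 2025 spanning trees. The eigenvalues sum to 30, which equals trace(L) = 2|E|.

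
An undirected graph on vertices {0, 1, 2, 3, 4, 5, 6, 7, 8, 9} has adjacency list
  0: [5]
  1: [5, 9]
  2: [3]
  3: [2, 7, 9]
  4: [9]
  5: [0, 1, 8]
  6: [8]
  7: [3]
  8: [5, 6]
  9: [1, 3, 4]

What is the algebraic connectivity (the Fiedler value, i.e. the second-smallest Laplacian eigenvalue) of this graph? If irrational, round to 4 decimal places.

0.1487

With the vertex order [0, 1, 2, 3, 4, 5, 6, 7, 8, 9], the degrees are [1, 2, 1, 3, 1, 3, 1, 1, 2, 3], giving D = diag(1, 2, 1, 3, 1, 3, 1, 1, 2, 3) and L = D - A. The sorted Laplacian eigenvalues are [0, 0.1487, 0.5188, 0.6496, 1, 1.4400, 2.3111, 3.0561, 4.1701, 4.7056]; the algebraic connectivity is the second entry, 0.1487. The largest eigenvalue, 4.7056, is at most the vertex count 10.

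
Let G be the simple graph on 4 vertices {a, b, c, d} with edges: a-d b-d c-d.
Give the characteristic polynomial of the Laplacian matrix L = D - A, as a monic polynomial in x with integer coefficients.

x^4 - 6x^3 + 9x^2 - 4x

Reading degrees in the order [a, b, c, d] gives [1, 1, 1, 3]; set D = diag(1, 1, 1, 3) and form L = D - A. L has integer entries, so p(x) = det(xI - L) has integer coefficients. Expanding the determinant yields x^4 - 6x^3 + 9x^2 - 4x. The coefficient of x^3 equals -trace(L) = -6, matching the sum of degrees. The largest eigenvalue, 4, is at most the vertex count 4.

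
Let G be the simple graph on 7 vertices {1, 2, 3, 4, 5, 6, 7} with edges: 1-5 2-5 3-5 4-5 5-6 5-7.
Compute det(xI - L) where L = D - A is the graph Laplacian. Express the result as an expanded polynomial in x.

x^7 - 12x^6 + 45x^5 - 80x^4 + 75x^3 - 36x^2 + 7x

Each diagonal entry of L is the vertex degree and each off-diagonal entry is -1 where an edge is present, 0 otherwise; in the order [1, 2, 3, 4, 5, 6, 7] the diagonal is [1, 1, 1, 1, 6, 1, 1]. Computing det(xI - L) by cofactor expansion (or equivalently via sum-over-permutations) gives x^7 - 12x^6 + 45x^5 - 80x^4 + 75x^3 - 36x^2 + 7x. Since p(0) = det(-L) = 0, x divides p(x). There is one zero in the spectrum, matching the 1 component. By the matrix-tree theorem the graph has (1/7) * product of the nonzero eigenvalues = 1 spanning tree.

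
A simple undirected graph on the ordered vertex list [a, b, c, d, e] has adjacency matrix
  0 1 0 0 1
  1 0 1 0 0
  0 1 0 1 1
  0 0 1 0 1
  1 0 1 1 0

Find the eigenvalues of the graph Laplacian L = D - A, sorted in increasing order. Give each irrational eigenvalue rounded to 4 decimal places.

Reading degrees in the order [a, b, c, d, e] gives [2, 2, 3, 2, 3]; set D = diag(2, 2, 3, 2, 3) and form L = D - A. The multiplicity of 0 as a Laplacian eigenvalue equals the number of connected components. The single zero eigenvalue shows the graph is connected. By the matrix-tree theorem the graph has (1/5) * product of the nonzero eigenvalues = 11 spanning trees. There is one zero in the spectrum, matching the 1 component.

[0, 1.3820, 2.3820, 3.6180, 4.6180]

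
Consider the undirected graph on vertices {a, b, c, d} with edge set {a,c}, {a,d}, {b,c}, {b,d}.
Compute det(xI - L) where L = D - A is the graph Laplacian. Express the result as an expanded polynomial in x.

x^4 - 8x^3 + 20x^2 - 16x

Reading degrees in the order [a, b, c, d] gives [2, 2, 2, 2]; set D = diag(2, 2, 2, 2) and form L = D - A. The eigenvalues of L are [0, 2, 2, 4]; the characteristic polynomial is the product of (x - lambda_i), which multiplies out to x^4 - 8x^3 + 20x^2 - 16x. Since p(0) = det(-L) = 0, x divides p(x). There is one zero in the spectrum, matching the 1 component.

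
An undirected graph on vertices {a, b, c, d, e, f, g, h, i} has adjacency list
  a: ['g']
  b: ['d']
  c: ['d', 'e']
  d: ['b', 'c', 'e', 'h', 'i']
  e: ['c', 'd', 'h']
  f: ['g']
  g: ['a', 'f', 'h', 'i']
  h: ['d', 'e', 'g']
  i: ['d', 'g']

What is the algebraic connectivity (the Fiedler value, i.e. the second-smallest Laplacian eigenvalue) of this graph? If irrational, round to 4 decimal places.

0.4661

With the vertex order [a, b, c, d, e, f, g, h, i], the degrees are [1, 1, 2, 5, 3, 1, 4, 3, 2], giving D = diag(1, 1, 2, 5, 3, 1, 4, 3, 2) and L = D - A. The sorted Laplacian eigenvalues are [0, 0.4661, 1, 1.0572, 1.7046, 2.4464, 4.0112, 5.0760, 6.2385]; the algebraic connectivity is the second entry, 0.4661. The largest eigenvalue, 6.2385, is at most the vertex count 9.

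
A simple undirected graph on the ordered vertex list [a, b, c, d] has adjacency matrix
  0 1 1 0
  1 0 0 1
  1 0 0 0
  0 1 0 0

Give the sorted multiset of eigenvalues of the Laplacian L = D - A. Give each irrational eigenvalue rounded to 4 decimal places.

With the vertex order [a, b, c, d], the degrees are [2, 2, 1, 1], giving D = diag(2, 2, 1, 1) and L = D - A. Diagonalising L (or applying a numerical eigensolver to the 4x4 matrix) gives the spectrum above. By the matrix-tree theorem the graph has (1/4) * product of the nonzero eigenvalues = 1 spanning tree. There is one zero in the spectrum, matching the 1 component.

[0, 0.5858, 2, 3.4142]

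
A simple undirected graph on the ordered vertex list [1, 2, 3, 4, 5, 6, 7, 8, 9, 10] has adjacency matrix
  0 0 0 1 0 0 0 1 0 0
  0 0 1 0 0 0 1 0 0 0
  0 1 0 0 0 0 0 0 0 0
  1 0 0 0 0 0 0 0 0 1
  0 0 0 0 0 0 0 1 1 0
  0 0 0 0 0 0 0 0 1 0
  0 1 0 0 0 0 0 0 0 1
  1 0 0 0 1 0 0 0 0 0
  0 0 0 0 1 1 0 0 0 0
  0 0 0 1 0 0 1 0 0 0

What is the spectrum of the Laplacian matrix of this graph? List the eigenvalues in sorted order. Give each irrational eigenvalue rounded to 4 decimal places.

With the vertex order [1, 2, 3, 4, 5, 6, 7, 8, 9, 10], the degrees are [2, 2, 1, 2, 2, 1, 2, 2, 2, 2], giving D = diag(2, 2, 1, 2, 2, 1, 2, 2, 2, 2) and L = D - A. The multiplicity of 0 as a Laplacian eigenvalue equals the number of connected components. The single zero eigenvalue shows the graph is connected. By the matrix-tree theorem the graph has (1/10) * product of the nonzero eigenvalues = 1 spanning tree. The eigenvalues sum to 18, which equals trace(L) = 2|E|.

[0, 0.0979, 0.3820, 0.8244, 1.3820, 2, 2.6180, 3.1756, 3.6180, 3.9021]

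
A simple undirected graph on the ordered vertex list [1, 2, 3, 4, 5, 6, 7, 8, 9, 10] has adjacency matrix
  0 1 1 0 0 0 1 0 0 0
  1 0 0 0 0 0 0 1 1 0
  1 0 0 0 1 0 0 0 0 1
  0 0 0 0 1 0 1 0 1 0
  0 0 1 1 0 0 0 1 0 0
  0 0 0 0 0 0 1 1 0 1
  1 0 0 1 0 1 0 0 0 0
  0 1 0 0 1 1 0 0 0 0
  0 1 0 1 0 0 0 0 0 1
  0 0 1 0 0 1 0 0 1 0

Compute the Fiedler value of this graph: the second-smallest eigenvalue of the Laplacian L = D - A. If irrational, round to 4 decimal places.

Reading degrees in the order [1, 2, 3, 4, 5, 6, 7, 8, 9, 10] gives [3, 3, 3, 3, 3, 3, 3, 3, 3, 3]; set D = diag(3, 3, 3, 3, 3, 3, 3, 3, 3, 3) and form L = D - A. The sorted Laplacian eigenvalues are [0, 2, 2, 2, 2, 2, 5, 5, 5, 5]; the algebraic connectivity is the second entry, 2. The eigenvalues sum to 30, which equals trace(L) = 2|E|. There is one zero in the spectrum, matching the 1 component.

2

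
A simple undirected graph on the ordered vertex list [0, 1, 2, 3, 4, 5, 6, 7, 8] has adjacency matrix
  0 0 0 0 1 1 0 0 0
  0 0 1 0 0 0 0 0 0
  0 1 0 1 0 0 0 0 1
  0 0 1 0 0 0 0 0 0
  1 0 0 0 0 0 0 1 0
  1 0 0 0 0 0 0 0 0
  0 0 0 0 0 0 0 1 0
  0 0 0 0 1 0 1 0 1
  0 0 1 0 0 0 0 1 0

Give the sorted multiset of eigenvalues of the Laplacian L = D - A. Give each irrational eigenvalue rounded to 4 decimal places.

Each diagonal entry of L is the vertex degree and each off-diagonal entry is -1 where an edge is present, 0 otherwise; in the order [0, 1, 2, 3, 4, 5, 6, 7, 8] the diagonal is [2, 1, 3, 1, 2, 1, 1, 3, 2]. Since every row of L sums to 0, the all-ones vector is in the kernel and 0 is an eigenvalue. The single zero eigenvalue shows the graph is connected. The largest eigenvalue, 4.4909, is at most the vertex count 9. By the matrix-tree theorem the graph has (1/9) * product of the nonzero eigenvalues = 1 spanning tree.

[0, 0.1658, 0.4679, 1, 1.3434, 1.6527, 3, 3.8794, 4.4909]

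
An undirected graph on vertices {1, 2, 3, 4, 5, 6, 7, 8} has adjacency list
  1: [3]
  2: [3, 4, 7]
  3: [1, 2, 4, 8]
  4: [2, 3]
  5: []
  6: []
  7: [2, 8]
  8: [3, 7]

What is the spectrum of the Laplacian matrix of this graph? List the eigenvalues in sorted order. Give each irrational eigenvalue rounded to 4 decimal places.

[0, 0, 0, 0.8817, 1.4506, 2.5341, 3.8647, 5.2688]

With the vertex order [1, 2, 3, 4, 5, 6, 7, 8], the degrees are [1, 3, 4, 2, 0, 0, 2, 2], giving D = diag(1, 3, 4, 2, 0, 0, 2, 2) and L = D - A. L is symmetric positive semidefinite, so every eigenvalue is real and nonnegative. The 3 zero eigenvalues correspond to the 3 connected components. There are 3 zeros in the spectrum, matching the 3 components.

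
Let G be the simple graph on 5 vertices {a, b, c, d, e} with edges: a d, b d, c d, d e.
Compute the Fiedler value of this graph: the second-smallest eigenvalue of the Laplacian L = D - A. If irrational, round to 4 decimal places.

1

Each diagonal entry of L is the vertex degree and each off-diagonal entry is -1 where an edge is present, 0 otherwise; in the order [a, b, c, d, e] the diagonal is [1, 1, 1, 4, 1]. The smallest Laplacian eigenvalue is always 0. The next one, lambda_2 = 1, measures how hard the graph is to disconnect: larger values mean better connectivity.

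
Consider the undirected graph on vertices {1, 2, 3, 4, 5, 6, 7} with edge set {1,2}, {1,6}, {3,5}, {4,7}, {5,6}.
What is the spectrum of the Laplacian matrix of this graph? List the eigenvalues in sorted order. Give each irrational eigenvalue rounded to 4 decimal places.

[0, 0, 0.3820, 1.3820, 2, 2.6180, 3.6180]

Each diagonal entry of L is the vertex degree and each off-diagonal entry is -1 where an edge is present, 0 otherwise; in the order [1, 2, 3, 4, 5, 6, 7] the diagonal is [2, 1, 1, 1, 2, 2, 1]. Diagonalising L (or applying a numerical eigensolver to the 7x7 matrix) gives the spectrum above. The 2 zero eigenvalues correspond to the 2 connected components. There are 2 zeros in the spectrum, matching the 2 components. The largest eigenvalue, 3.6180, is at most the vertex count 7.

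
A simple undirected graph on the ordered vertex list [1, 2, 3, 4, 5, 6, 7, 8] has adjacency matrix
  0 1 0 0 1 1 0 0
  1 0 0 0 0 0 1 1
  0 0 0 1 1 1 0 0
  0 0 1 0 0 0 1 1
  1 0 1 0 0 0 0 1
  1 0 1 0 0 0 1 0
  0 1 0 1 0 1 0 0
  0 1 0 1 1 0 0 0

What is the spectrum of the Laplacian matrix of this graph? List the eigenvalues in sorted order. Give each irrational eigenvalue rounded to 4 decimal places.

With the vertex order [1, 2, 3, 4, 5, 6, 7, 8], the degrees are [3, 3, 3, 3, 3, 3, 3, 3], giving D = diag(3, 3, 3, 3, 3, 3, 3, 3) and L = D - A. The multiplicity of 0 as a Laplacian eigenvalue equals the number of connected components.

[0, 2, 2, 2, 4, 4, 4, 6]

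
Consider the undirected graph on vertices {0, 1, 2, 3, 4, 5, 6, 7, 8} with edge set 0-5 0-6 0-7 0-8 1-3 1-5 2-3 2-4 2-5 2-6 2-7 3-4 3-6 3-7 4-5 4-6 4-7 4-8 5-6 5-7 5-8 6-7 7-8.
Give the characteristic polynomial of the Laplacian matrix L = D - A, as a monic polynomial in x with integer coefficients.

x^9 - 46x^8 + 907x^7 - 9986x^6 + 66930x^5 - 278498x^4 + 698886x^3 - 960292x^2 + 547740x

Each diagonal entry of L is the vertex degree and each off-diagonal entry is -1 where an edge is present, 0 otherwise; in the order [0, 1, 2, 3, 4, 5, 6, 7, 8] the diagonal is [4, 2, 5, 5, 6, 7, 6, 7, 4]. L has integer entries, so p(x) = det(xI - L) has integer coefficients. Expanding the determinant yields x^9 - 46x^8 + 907x^7 - 9986x^6 + 66930x^5 - 278498x^4 + 698886x^3 - 960292x^2 + 547740x. The coefficient of x^8 equals -trace(L) = -46, matching the sum of degrees. The largest eigenvalue, 8.3818, is at most the vertex count 9.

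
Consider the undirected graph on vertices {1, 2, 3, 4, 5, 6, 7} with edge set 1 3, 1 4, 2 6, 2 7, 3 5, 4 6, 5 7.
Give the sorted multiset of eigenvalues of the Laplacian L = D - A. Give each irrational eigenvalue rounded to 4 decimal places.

[0, 0.7530, 0.7530, 2.4450, 2.4450, 3.8019, 3.8019]

With the vertex order [1, 2, 3, 4, 5, 6, 7], the degrees are [2, 2, 2, 2, 2, 2, 2], giving D = diag(2, 2, 2, 2, 2, 2, 2) and L = D - A. Diagonalising L (or applying a numerical eigensolver to the 7x7 matrix) gives the spectrum above. By the matrix-tree theorem the graph has (1/7) * product of the nonzero eigenvalues = 7 spanning trees.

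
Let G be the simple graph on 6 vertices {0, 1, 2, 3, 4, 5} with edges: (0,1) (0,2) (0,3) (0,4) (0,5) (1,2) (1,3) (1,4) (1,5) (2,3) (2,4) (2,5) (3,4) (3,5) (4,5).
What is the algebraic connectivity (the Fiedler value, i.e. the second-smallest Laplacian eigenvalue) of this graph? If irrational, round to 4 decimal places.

6

With the vertex order [0, 1, 2, 3, 4, 5], the degrees are [5, 5, 5, 5, 5, 5], giving D = diag(5, 5, 5, 5, 5, 5) and L = D - A. The sorted Laplacian eigenvalues are [0, 6, 6, 6, 6, 6]; the algebraic connectivity is the second entry, 6. The largest eigenvalue, 6, is at most the vertex count 6. The eigenvalues sum to 30, which equals trace(L) = 2|E|.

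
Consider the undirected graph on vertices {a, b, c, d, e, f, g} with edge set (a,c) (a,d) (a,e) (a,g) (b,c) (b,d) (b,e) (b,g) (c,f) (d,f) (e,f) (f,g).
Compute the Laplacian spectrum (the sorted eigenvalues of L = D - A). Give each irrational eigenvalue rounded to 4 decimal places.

Reading degrees in the order [a, b, c, d, e, f, g] gives [4, 4, 3, 3, 3, 4, 3]; set D = diag(4, 4, 3, 3, 3, 4, 3) and form L = D - A. Diagonalising L (or applying a numerical eigensolver to the 7x7 matrix) gives the spectrum above. The eigenvalues sum to 24, which equals trace(L) = 2|E|. There is one zero in the spectrum, matching the 1 component.

[0, 3, 3, 3, 4, 4, 7]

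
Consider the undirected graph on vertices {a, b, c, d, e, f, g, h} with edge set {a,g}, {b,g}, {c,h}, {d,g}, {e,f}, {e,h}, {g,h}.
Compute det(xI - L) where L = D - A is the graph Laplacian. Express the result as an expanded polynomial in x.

Reading degrees in the order [a, b, c, d, e, f, g, h] gives [1, 1, 1, 1, 2, 1, 4, 3]; set D = diag(1, 1, 1, 1, 2, 1, 4, 3) and form L = D - A. L has integer entries, so p(x) = det(xI - L) has integer coefficients. Expanding the determinant yields x^8 - 14x^7 + 74x^6 - 190x^5 + 256x^4 - 182x^3 + 63x^2 - 8x. Since p(0) = det(-L) = 0, x divides p(x). By the matrix-tree theorem the graph has (1/8) * product of the nonzero eigenvalues = 1 spanning tree.

x^8 - 14x^7 + 74x^6 - 190x^5 + 256x^4 - 182x^3 + 63x^2 - 8x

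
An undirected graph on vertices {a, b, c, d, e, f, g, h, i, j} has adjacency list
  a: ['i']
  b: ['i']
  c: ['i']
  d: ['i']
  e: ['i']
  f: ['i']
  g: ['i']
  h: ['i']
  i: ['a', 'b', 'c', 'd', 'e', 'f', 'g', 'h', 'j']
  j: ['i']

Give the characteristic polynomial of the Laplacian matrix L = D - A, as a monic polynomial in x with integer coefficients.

x^10 - 18x^9 + 108x^8 - 336x^7 + 630x^6 - 756x^5 + 588x^4 - 288x^3 + 81x^2 - 10x

With the vertex order [a, b, c, d, e, f, g, h, i, j], the degrees are [1, 1, 1, 1, 1, 1, 1, 1, 9, 1], giving D = diag(1, 1, 1, 1, 1, 1, 1, 1, 9, 1) and L = D - A. Computing det(xI - L) by cofactor expansion (or equivalently via sum-over-permutations) gives x^10 - 18x^9 + 108x^8 - 336x^7 + 630x^6 - 756x^5 + 588x^4 - 288x^3 + 81x^2 - 10x. The constant term is 0 because L is singular (the all-ones vector lies in its kernel). The largest eigenvalue, 10, is at most the vertex count 10.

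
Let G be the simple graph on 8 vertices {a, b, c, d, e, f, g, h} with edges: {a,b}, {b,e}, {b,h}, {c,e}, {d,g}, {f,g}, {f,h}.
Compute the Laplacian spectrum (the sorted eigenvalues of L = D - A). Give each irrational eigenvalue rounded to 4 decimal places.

Reading degrees in the order [a, b, c, d, e, f, g, h] gives [1, 3, 1, 1, 2, 2, 2, 2]; set D = diag(1, 3, 1, 1, 2, 2, 2, 2) and form L = D - A. L is symmetric positive semidefinite, so every eigenvalue is real and nonnegative. The single zero eigenvalue shows the graph is connected. There is one zero in the spectrum, matching the 1 component.

[0, 0.1864, 0.5858, 1, 2, 2.4707, 3.4142, 4.3429]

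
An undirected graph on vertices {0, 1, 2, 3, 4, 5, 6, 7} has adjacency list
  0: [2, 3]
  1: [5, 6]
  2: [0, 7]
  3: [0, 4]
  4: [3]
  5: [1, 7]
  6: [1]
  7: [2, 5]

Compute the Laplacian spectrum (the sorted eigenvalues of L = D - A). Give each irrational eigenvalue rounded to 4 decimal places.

Reading degrees in the order [0, 1, 2, 3, 4, 5, 6, 7] gives [2, 2, 2, 2, 1, 2, 1, 2]; set D = diag(2, 2, 2, 2, 1, 2, 1, 2) and form L = D - A. L is symmetric positive semidefinite, so every eigenvalue is real and nonnegative. The single zero eigenvalue shows the graph is connected. The largest eigenvalue, 3.8478, is at most the vertex count 8. The eigenvalues sum to 14, which equals trace(L) = 2|E|.

[0, 0.1522, 0.5858, 1.2346, 2, 2.7654, 3.4142, 3.8478]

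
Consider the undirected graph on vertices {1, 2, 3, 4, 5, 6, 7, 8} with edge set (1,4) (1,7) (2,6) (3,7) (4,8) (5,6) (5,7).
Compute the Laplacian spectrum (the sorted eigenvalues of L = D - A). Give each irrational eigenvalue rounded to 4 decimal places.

[0, 0.1981, 0.4915, 1.3204, 1.5550, 2.8258, 3.2470, 4.3623]

Each diagonal entry of L is the vertex degree and each off-diagonal entry is -1 where an edge is present, 0 otherwise; in the order [1, 2, 3, 4, 5, 6, 7, 8] the diagonal is [2, 1, 1, 2, 2, 2, 3, 1]. Since every row of L sums to 0, the all-ones vector is in the kernel and 0 is an eigenvalue. By the matrix-tree theorem the graph has (1/8) * product of the nonzero eigenvalues = 1 spanning tree.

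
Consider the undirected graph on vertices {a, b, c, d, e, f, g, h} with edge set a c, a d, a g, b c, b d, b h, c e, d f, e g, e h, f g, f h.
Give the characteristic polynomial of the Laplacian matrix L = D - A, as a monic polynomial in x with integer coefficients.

Each diagonal entry of L is the vertex degree and each off-diagonal entry is -1 where an edge is present, 0 otherwise; in the order [a, b, c, d, e, f, g, h] the diagonal is [3, 3, 3, 3, 3, 3, 3, 3]. Computing det(xI - L) by cofactor expansion (or equivalently via sum-over-permutations) gives x^8 - 24x^7 + 240x^6 - 1296x^5 + 4080x^4 - 7488x^3 + 7424x^2 - 3072x. The coefficient of x^7 equals -trace(L) = -24, matching the sum of degrees. The eigenvalues sum to 24, which equals trace(L) = 2|E|.

x^8 - 24x^7 + 240x^6 - 1296x^5 + 4080x^4 - 7488x^3 + 7424x^2 - 3072x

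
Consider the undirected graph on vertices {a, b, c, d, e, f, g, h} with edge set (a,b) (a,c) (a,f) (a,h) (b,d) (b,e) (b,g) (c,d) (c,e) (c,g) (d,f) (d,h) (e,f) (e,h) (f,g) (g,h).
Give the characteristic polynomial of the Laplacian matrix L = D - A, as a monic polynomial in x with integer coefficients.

With the vertex order [a, b, c, d, e, f, g, h], the degrees are [4, 4, 4, 4, 4, 4, 4, 4], giving D = diag(4, 4, 4, 4, 4, 4, 4, 4) and L = D - A. The eigenvalues of L are [0, 4, 4, 4, 4, 4, 4, 8]; the characteristic polynomial is the product of (x - lambda_i), which multiplies out to x^8 - 32x^7 + 432x^6 - 3200x^5 + 14080x^4 - 36864x^3 + 53248x^2 - 32768x. Since p(0) = det(-L) = 0, x divides p(x). The eigenvalues sum to 32, which equals trace(L) = 2|E|.

x^8 - 32x^7 + 432x^6 - 3200x^5 + 14080x^4 - 36864x^3 + 53248x^2 - 32768x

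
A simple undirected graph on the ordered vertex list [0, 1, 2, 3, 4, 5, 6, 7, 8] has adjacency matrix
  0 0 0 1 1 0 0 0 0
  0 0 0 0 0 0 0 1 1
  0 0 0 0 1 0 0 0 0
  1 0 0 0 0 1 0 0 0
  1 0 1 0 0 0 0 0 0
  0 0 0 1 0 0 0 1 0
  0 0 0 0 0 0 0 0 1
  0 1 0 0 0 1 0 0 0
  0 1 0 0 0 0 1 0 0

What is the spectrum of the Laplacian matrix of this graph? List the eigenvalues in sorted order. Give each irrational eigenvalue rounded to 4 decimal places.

Each diagonal entry of L is the vertex degree and each off-diagonal entry is -1 where an edge is present, 0 otherwise; in the order [0, 1, 2, 3, 4, 5, 6, 7, 8] the diagonal is [2, 2, 1, 2, 2, 2, 1, 2, 2]. Diagonalising L (or applying a numerical eigensolver to the 9x9 matrix) gives the spectrum above. The single zero eigenvalue shows the graph is connected.

[0, 0.1206, 0.4679, 1, 1.6527, 2.3473, 3, 3.5321, 3.8794]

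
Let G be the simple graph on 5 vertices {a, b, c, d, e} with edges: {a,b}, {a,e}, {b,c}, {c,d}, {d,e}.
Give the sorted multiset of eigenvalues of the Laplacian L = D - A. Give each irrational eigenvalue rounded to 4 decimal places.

With the vertex order [a, b, c, d, e], the degrees are [2, 2, 2, 2, 2], giving D = diag(2, 2, 2, 2, 2) and L = D - A. Since every row of L sums to 0, the all-ones vector is in the kernel and 0 is an eigenvalue. The single zero eigenvalue shows the graph is connected. There is one zero in the spectrum, matching the 1 component.

[0, 1.3820, 1.3820, 3.6180, 3.6180]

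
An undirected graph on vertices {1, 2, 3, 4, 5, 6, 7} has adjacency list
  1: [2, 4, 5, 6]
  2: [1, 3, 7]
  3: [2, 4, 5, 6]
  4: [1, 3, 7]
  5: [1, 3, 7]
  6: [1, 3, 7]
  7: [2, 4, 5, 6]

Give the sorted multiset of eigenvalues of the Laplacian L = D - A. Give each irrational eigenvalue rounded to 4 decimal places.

[0, 3, 3, 3, 4, 4, 7]

With the vertex order [1, 2, 3, 4, 5, 6, 7], the degrees are [4, 3, 4, 3, 3, 3, 4], giving D = diag(4, 3, 4, 3, 3, 3, 4) and L = D - A. The multiplicity of 0 as a Laplacian eigenvalue equals the number of connected components. The single zero eigenvalue shows the graph is connected. There is one zero in the spectrum, matching the 1 component. The largest eigenvalue, 7, is at most the vertex count 7.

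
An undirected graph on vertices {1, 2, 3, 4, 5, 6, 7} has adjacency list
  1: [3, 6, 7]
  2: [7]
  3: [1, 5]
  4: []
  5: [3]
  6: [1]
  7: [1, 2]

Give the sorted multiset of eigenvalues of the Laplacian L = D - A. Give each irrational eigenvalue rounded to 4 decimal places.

Reading degrees in the order [1, 2, 3, 4, 5, 6, 7] gives [3, 1, 2, 0, 1, 1, 2]; set D = diag(3, 1, 2, 0, 1, 1, 2) and form L = D - A. Diagonalising L (or applying a numerical eigensolver to the 7x7 matrix) gives the spectrum above. The 2 zero eigenvalues correspond to the 2 connected components. The eigenvalues sum to 10, which equals trace(L) = 2|E|. The largest eigenvalue, 4.3028, is at most the vertex count 7.

[0, 0, 0.3820, 0.6972, 2, 2.6180, 4.3028]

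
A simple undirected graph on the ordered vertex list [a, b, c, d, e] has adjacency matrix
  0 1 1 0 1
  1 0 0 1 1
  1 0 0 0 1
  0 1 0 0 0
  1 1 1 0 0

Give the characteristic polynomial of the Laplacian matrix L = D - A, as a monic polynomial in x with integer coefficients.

x^5 - 12x^4 + 50x^3 - 82x^2 + 40x

Each diagonal entry of L is the vertex degree and each off-diagonal entry is -1 where an edge is present, 0 otherwise; in the order [a, b, c, d, e] the diagonal is [3, 3, 2, 1, 3]. Computing det(xI - L) by cofactor expansion (or equivalently via sum-over-permutations) gives x^5 - 12x^4 + 50x^3 - 82x^2 + 40x. The constant term is 0 because L is singular (the all-ones vector lies in its kernel).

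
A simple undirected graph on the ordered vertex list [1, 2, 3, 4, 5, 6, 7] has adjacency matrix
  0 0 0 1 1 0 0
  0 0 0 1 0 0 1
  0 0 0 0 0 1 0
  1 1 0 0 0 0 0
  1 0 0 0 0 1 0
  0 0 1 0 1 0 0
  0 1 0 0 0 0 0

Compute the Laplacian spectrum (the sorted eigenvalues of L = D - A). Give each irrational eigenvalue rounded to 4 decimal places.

[0, 0.1981, 0.7530, 1.5550, 2.4450, 3.2470, 3.8019]

Reading degrees in the order [1, 2, 3, 4, 5, 6, 7] gives [2, 2, 1, 2, 2, 2, 1]; set D = diag(2, 2, 1, 2, 2, 2, 1) and form L = D - A. L is symmetric positive semidefinite, so every eigenvalue is real and nonnegative. There is one zero in the spectrum, matching the 1 component. The eigenvalues sum to 12, which equals trace(L) = 2|E|.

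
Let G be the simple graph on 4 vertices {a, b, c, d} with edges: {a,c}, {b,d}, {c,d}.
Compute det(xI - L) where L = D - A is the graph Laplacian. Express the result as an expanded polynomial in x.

Reading degrees in the order [a, b, c, d] gives [1, 1, 2, 2]; set D = diag(1, 1, 2, 2) and form L = D - A. Computing det(xI - L) by cofactor expansion (or equivalently via sum-over-permutations) gives x^4 - 6x^3 + 10x^2 - 4x. Since p(0) = det(-L) = 0, x divides p(x). There is one zero in the spectrum, matching the 1 component.

x^4 - 6x^3 + 10x^2 - 4x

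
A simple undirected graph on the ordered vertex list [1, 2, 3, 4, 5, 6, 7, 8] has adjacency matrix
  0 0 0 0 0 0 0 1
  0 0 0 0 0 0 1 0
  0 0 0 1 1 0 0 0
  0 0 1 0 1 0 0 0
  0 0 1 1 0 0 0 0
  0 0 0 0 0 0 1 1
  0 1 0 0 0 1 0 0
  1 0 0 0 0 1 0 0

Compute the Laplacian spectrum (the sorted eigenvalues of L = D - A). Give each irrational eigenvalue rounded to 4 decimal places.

[0, 0, 0.3820, 1.3820, 2.6180, 3, 3, 3.6180]

Reading degrees in the order [1, 2, 3, 4, 5, 6, 7, 8] gives [1, 1, 2, 2, 2, 2, 2, 2]; set D = diag(1, 1, 2, 2, 2, 2, 2, 2) and form L = D - A. L is symmetric positive semidefinite, so every eigenvalue is real and nonnegative. The 2 zero eigenvalues correspond to the 2 connected components. The eigenvalues sum to 14, which equals trace(L) = 2|E|.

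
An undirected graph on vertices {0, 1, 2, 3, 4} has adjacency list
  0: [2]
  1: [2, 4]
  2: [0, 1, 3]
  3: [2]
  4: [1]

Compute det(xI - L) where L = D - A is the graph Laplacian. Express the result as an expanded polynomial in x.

x^5 - 8x^4 + 20x^3 - 18x^2 + 5x

Reading degrees in the order [0, 1, 2, 3, 4] gives [1, 2, 3, 1, 1]; set D = diag(1, 2, 3, 1, 1) and form L = D - A. Computing det(xI - L) by cofactor expansion (or equivalently via sum-over-permutations) gives x^5 - 8x^4 + 20x^3 - 18x^2 + 5x. Since p(0) = det(-L) = 0, x divides p(x). There is one zero in the spectrum, matching the 1 component. The eigenvalues sum to 8, which equals trace(L) = 2|E|.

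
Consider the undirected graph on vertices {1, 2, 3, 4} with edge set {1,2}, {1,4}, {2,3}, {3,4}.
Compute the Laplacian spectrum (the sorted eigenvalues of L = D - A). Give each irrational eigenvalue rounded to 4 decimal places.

Reading degrees in the order [1, 2, 3, 4] gives [2, 2, 2, 2]; set D = diag(2, 2, 2, 2) and form L = D - A. Diagonalising L (or applying a numerical eigensolver to the 4x4 matrix) gives the spectrum above. The eigenvalues sum to 8, which equals trace(L) = 2|E|. By the matrix-tree theorem the graph has (1/4) * product of the nonzero eigenvalues = 4 spanning trees.

[0, 2, 2, 4]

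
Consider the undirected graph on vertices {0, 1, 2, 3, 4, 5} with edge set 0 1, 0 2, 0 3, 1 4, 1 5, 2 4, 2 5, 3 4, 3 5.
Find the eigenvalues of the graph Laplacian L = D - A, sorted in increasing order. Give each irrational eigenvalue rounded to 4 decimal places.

[0, 3, 3, 3, 3, 6]

Each diagonal entry of L is the vertex degree and each off-diagonal entry is -1 where an edge is present, 0 otherwise; in the order [0, 1, 2, 3, 4, 5] the diagonal is [3, 3, 3, 3, 3, 3]. L is symmetric positive semidefinite, so every eigenvalue is real and nonnegative.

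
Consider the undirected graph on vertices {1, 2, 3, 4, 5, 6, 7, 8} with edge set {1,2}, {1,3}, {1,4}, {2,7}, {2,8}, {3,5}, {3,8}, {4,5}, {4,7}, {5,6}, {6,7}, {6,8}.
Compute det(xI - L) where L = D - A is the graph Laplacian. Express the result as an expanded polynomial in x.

With the vertex order [1, 2, 3, 4, 5, 6, 7, 8], the degrees are [3, 3, 3, 3, 3, 3, 3, 3], giving D = diag(3, 3, 3, 3, 3, 3, 3, 3) and L = D - A. The eigenvalues of L are [0, 2, 2, 2, 4, 4, 4, 6]; the characteristic polynomial is the product of (x - lambda_i), which multiplies out to x^8 - 24x^7 + 240x^6 - 1296x^5 + 4080x^4 - 7488x^3 + 7424x^2 - 3072x. Since p(0) = det(-L) = 0, x divides p(x). By the matrix-tree theorem the graph has (1/8) * product of the nonzero eigenvalues = 384 spanning trees.

x^8 - 24x^7 + 240x^6 - 1296x^5 + 4080x^4 - 7488x^3 + 7424x^2 - 3072x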